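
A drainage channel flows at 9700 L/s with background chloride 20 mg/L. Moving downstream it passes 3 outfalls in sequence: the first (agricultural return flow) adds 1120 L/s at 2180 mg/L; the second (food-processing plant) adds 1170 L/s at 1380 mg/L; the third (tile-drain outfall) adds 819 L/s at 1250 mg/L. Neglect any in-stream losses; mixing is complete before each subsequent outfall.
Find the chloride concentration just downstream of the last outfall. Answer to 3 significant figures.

Outfall 1: combined Q = 10820 L/s; C = (9700·20.00 + 1120·2180)/10820 = 243.6 mg/L.
Outfall 2: combined Q = 11990 L/s; C = (10820·243.6 + 1170·1380)/11990 = 354.5 mg/L.
Outfall 3: combined Q = 12810 L/s; C = (11990·354.5 + 819.0·1250)/12810 = 411.7 mg/L.

412 mg/L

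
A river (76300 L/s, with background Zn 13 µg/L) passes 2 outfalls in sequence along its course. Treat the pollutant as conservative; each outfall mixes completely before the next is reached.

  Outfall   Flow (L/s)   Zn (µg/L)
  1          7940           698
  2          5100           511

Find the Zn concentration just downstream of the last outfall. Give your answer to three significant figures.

Outfall 1: combined Q = 84240 L/s; C = (76300·13.00 + 7940·698.0)/84240 = 77.56 µg/L.
Outfall 2: combined Q = 89340 L/s; C = (84240·77.56 + 5100·511.0)/89340 = 102.3 µg/L.

102 µg/L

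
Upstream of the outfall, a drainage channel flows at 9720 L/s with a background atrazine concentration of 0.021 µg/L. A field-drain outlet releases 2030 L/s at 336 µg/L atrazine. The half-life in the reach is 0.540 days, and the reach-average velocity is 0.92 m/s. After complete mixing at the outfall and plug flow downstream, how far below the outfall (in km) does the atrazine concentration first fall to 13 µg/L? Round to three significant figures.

Flow-weighted average: C = (9720·0.02100 + 2030·336.0) / 11750 = 682300/11750 = 58.07 µg/L.
Half-life 0.540 d → k = ln 2 / 0.540 = 1.284 d⁻¹.
Set 58.07·exp(−k·t) = 13 → t = ln(58.07/13)/k = 100700 s = 27.98 h.
Distance = v·t = 0.92·100700 = 92680 m = 92.68 km.

92.7 km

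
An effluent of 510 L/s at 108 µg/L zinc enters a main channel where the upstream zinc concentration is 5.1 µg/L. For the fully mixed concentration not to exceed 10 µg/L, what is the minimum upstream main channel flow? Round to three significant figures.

Set C_mix = 10: (Q·5.100 + 510.0·108.0) / (Q + 510.0) = 10
→ Q = 510.0·(108.0 − 10)/(10 − 5.100) = 10200 L/s.

10200 L/s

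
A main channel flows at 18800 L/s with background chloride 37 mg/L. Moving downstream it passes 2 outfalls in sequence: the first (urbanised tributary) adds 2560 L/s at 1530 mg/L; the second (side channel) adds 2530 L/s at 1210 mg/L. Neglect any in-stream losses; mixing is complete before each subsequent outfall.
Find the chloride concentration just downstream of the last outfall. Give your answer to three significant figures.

321 mg/L

After outfall 1: Q = 18800 + 2560 = 21360 L/s; C = (18800·37.00 + 2560·1530)/21360 = 215.9 mg/L.
After outfall 2: Q = 21360 + 2530 = 23890 L/s; C = (21360·215.9 + 2530·1210)/23890 = 321.2 mg/L.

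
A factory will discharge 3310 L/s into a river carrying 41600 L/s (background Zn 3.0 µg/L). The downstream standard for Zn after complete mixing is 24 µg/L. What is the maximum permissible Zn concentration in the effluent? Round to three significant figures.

At the limit, (Qr·Cr + Qe·Cₑ)/(Qr + Qe) = 24:
Cₑ = (44910·24 − 41600·3.000) / 3310 = 287.9 µg/L.

288 µg/L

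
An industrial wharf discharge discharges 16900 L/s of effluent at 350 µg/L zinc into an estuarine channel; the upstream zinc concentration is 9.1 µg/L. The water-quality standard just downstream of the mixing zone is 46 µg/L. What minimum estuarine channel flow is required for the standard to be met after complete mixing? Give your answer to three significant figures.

139000 L/s

Set C_mix = 46: (Q·9.100 + 16900·350.0) / (Q + 16900) = 46
→ Q = 16900·(350.0 − 46)/(46 − 9.100) = 139200 L/s.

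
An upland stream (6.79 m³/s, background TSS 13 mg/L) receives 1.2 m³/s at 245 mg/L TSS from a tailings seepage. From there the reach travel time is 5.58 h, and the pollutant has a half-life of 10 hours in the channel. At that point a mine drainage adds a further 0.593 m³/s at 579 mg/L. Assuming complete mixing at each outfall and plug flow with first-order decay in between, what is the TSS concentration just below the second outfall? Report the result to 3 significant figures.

70.3 mg/L

Mixed concentration C = ΣQC/ΣQ = (6.790·13.00 + 1.200·245.0) / 7.990 = 382.3/7.990 = 47.84 mg/L; combined flow 7.990 m³/s.
Half-life 10 h → k = ln 2 / 10 = 0.06931 h⁻¹ = 1.664 d⁻¹.
After decay, C = 47.84 × e^(−kt) = 47.84 × 0.6792 = 32.50 mg/L.
At the second outfall, C = (7.990·32.50 + 0.5930·579.0) / (7.990 + 0.5930) = 70.26 mg/L.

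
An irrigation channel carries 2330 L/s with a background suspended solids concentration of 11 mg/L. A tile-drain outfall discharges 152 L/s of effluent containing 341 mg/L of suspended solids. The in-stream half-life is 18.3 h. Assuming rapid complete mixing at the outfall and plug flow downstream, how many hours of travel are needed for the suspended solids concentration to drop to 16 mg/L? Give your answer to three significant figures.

Flow-weighted average: C = (2330·11.00 + 152.0·341.0) / 2482 = 77460/2482 = 31.21 mg/L.
Half-life 18.3 h → k = ln 2 / 18.3 = 0.03788 h⁻¹ = 0.9090 d⁻¹.
31.21·exp(−k·t) = 16 → t = ln(31.21/16)/k = 63500 s = 17.64 h.

17.6 h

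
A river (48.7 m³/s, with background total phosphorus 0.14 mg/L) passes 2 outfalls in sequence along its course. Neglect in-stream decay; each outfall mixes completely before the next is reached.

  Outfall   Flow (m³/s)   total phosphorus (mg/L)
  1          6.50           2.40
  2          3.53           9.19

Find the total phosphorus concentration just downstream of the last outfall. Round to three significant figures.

0.934 mg/L

After outfall 1: Q = 48.70 + 6.500 = 55.20 m³/s; C = (48.70·0.1400 + 6.500·2.400)/55.20 = 0.4061 mg/L.
After outfall 2: Q = 55.20 + 3.530 = 58.73 m³/s; C = (55.20·0.4061 + 3.530·9.190)/58.73 = 0.9341 mg/L.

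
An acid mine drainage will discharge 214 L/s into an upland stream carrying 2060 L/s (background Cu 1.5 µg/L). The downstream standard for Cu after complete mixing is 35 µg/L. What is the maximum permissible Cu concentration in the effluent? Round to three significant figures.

357 µg/L

At the limit, (Qr·Cr + Qe·Cₑ)/(Qr + Qe) = 35:
Cₑ = (2274·35 − 2060·1.500) / 214.0 = 357.5 µg/L.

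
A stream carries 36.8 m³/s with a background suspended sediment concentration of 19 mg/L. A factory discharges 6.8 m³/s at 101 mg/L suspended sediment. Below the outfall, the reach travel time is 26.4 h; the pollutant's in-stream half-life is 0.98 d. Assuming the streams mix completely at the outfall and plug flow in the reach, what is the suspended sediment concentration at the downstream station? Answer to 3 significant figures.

14.6 mg/L

Mixed concentration C = ΣQC/ΣQ = (36.80·19.00 + 6.800·101.0) / 43.60 = 1386/43.60 = 31.79 mg/L.
Half-life 0.98 d → k = ln 2 / 0.98 = 0.7073 d⁻¹.
Decay over the reach: 31.79·exp(−kt) = 31.79·0.4593 = 14.60 mg/L.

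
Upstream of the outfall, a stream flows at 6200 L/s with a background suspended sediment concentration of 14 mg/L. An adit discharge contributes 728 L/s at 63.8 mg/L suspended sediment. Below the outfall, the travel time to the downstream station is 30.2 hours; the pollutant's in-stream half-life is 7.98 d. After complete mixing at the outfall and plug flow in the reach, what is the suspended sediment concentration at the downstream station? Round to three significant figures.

Mixed concentration C = ΣQC/ΣQ = (6200·14.00 + 728.0·63.80) / 6928 = 133200/6928 = 19.23 mg/L.
Half-life 7.98 d → k = ln 2 / 7.98 = 0.08686 d⁻¹.
Applying C = C₀e^(−kt): 19.23 × 0.8965 = 17.24 mg/L.

17.2 mg/L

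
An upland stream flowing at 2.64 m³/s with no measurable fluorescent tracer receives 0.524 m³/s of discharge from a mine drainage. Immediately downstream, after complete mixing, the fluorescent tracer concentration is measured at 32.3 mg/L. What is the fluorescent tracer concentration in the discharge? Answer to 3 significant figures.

195 mg/L

Mass balance: 2.640·0 + 0.5240·Cₑ = 3.164·32.30
→ Cₑ = (3.164·32.30 − 2.640·0) / 0.5240 = 195.0 mg/L.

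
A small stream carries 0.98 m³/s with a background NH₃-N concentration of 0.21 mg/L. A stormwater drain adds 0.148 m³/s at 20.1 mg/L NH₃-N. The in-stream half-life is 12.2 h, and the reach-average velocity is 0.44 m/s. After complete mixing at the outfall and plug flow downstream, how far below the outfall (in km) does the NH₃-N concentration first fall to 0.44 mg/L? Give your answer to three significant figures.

51.8 km

Flow-weighted average: C = (0.9800·0.2100 + 0.1480·20.10) / 1.128 = 3.181/1.128 = 2.820 mg/L.
Half-life 12.2 h → k = ln 2 / 12.2 = 0.05682 h⁻¹ = 1.364 d⁻¹.
Set 2.820·exp(−k·t) = 0.44 → t = ln(2.820/0.44)/k = 117700 s = 32.70 h.
Distance = v·t = 0.44·117700 = 51790 m = 51.79 km.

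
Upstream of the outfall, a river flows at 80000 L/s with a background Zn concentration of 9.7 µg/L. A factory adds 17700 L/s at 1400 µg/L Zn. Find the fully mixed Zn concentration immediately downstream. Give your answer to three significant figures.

After mixing, C = (80000·9.700 + 17700·1400) / 97700 = 25560000/97700 = 261.6 µg/L.

262 µg/L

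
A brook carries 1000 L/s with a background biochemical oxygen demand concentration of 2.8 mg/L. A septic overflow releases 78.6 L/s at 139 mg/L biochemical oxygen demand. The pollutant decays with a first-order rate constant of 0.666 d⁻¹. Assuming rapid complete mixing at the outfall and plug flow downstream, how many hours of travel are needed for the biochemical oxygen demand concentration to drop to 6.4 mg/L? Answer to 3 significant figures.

Mixed concentration C = ΣQC/ΣQ = (1000·2.800 + 78.60·139.0) / 1079 = 13730/1079 = 12.73 mg/L.
12.73·exp(−k·t) = 6.4 → t = ln(12.73/6.4)/k = 89160 s = 24.77 h.

24.8 h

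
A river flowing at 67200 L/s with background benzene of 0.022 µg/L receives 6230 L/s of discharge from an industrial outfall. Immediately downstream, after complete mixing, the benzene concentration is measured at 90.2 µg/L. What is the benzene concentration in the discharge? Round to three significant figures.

1060 µg/L

Mass balance: 67200·0.02200 + 6230·Cₑ = 73430·90.20
→ Cₑ = (73430·90.20 − 67200·0.02200) / 6230 = 1063 µg/L.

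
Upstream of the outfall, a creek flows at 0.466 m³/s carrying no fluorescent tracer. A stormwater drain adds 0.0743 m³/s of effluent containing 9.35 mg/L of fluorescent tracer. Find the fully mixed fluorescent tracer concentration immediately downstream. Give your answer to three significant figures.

Flow-weighted average: C = (0.4660·0 + 0.07430·9.350) / 0.5403 = 0.6947/0.5403 = 1.286 mg/L.

1.29 mg/L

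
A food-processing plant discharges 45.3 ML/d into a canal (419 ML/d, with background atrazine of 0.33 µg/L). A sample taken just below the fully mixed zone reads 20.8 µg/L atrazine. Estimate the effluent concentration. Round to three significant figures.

Mass balance: 419.0·0.3300 + 45.30·Cₑ = 464.3·20.80
→ Cₑ = (464.3·20.80 − 419.0·0.3300) / 45.30 = 210.1 µg/L.

210 µg/L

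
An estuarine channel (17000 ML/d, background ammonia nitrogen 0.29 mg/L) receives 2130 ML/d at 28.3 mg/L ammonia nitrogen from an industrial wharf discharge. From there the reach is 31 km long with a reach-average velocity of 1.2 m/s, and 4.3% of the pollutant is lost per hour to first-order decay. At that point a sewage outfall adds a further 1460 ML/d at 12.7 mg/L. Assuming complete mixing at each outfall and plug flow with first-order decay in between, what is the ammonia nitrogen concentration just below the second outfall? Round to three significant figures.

Mixed concentration C = ΣQC/ΣQ = (17000·0.2900 + 2130·28.30) / 19130 = 65210/19130 = 3.409 mg/L; combined flow 19130 ML/d.
Travel time t = 31·1000 / 1.2 = 25830 s = 7.176 h.
4.3%/h lost → k = −ln(1 − 0.043) = 0.04395 h⁻¹.
First-order decay: C = 3.409·exp(−k·t) = 3.409·0.7295 = 2.487 mg/L.
At the second outfall, C = (19130·2.487 + 1460·12.70) / (19130 + 1460) = 3.211 mg/L.

3.21 mg/L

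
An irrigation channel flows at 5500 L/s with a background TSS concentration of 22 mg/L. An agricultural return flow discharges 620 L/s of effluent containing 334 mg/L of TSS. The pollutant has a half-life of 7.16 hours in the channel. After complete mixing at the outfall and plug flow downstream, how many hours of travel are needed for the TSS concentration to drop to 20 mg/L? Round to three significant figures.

Flow-weighted average: C = (5500·22.00 + 620.0·334.0) / 6120 = 328100/6120 = 53.61 mg/L.
Half-life 7.16 h → k = ln 2 / 7.16 = 0.09681 h⁻¹ = 2.323 d⁻¹.
53.61·exp(−k·t) = 20 → t = ln(53.61/20)/k = 36660 s = 10.18 h.

10.2 h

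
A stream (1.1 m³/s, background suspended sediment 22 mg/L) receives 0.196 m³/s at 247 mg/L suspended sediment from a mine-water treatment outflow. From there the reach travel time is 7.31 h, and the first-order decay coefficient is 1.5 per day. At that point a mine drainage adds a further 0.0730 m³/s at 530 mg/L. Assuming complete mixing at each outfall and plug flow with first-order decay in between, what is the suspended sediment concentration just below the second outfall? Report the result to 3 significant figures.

61.8 mg/L

After mixing, C = (1.100·22.00 + 0.1960·247.0) / 1.296 = 72.61/1.296 = 56.03 mg/L; combined flow 1.296 m³/s.
After decay, C = 56.03 × e^(−kt) = 56.03 × 0.6333 = 35.48 mg/L.
At the second outfall, C = (1.296·35.48 + 0.07300·530.0) / (1.296 + 0.07300) = 61.85 mg/L.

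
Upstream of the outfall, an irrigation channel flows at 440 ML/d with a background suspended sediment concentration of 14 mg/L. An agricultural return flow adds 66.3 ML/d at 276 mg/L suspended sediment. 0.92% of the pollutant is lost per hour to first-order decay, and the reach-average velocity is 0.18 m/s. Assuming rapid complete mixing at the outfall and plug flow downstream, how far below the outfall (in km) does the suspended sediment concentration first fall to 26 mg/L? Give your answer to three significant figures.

43.4 km

Mass balance: C = (440.0·14.00 + 66.30·276.0) / 506.3 = 24460/506.3 = 48.31 mg/L.
0.92%/h lost → k = −ln(1 − 0.0092) = 0.009243 h⁻¹.
Set 48.31·exp(−k·t) = 26 → t = ln(48.31/26)/k = 241300 s = 67.03 h.
Distance = v·t = 0.18·241300 = 43430 m = 43.43 km.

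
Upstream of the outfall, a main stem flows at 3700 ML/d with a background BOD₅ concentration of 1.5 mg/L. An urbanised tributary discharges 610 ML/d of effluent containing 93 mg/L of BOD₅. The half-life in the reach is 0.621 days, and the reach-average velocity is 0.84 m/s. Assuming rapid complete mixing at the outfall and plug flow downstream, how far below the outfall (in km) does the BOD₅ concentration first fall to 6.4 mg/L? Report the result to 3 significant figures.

Conservation of mass: C = (3700·1.500 + 610.0·93.00) / 4310 = 62280/4310 = 14.45 mg/L.
Half-life 0.621 d → k = ln 2 / 0.621 = 1.116 d⁻¹.
Set 14.45·exp(−k·t) = 6.4 → t = ln(14.45/6.4)/k = 63040 s = 17.51 h.
Distance = v·t = 0.84·63040 = 52950 m = 52.95 km.

53.0 km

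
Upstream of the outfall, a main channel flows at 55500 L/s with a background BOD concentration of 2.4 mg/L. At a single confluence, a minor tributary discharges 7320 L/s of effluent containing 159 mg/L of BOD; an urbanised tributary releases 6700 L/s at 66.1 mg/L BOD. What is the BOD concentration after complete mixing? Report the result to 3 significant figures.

25.0 mg/L

After mixing, C = (55500·2.400 + 7320·159.0 + 6700·66.10) / 69520 = 1740000/69520 = 25.03 mg/L.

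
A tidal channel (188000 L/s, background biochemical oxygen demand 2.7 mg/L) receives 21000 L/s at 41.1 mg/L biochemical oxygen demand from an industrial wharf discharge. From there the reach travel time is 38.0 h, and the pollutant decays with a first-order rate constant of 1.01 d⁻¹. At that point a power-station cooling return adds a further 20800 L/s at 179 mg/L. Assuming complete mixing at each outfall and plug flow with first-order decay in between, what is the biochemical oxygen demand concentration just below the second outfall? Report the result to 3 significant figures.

17.4 mg/L

Mixed concentration C = ΣQC/ΣQ = (188000·2.700 + 21000·41.10) / 209000 = 1371000/209000 = 6.558 mg/L; combined flow 209000 L/s.
Decay over the reach: 6.558·exp(−kt) = 6.558·0.2021 = 1.325 mg/L.
Second outfall: C = (209000·1.325 + 20800·179.0)/229800 = 17.41 mg/L.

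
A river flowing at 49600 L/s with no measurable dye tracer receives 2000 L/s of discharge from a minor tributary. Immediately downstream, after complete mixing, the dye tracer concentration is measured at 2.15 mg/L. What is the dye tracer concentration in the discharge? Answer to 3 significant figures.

Mass balance: 49600·0 + 2000·Cₑ = 51600·2.150
→ Cₑ = (51600·2.150 − 49600·0) / 2000 = 55.47 mg/L.

55.5 mg/L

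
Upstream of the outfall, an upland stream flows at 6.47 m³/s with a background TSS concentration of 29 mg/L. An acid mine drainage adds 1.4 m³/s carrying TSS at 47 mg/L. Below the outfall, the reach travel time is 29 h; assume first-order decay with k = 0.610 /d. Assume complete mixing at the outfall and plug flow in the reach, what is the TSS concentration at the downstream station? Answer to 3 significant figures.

15.4 mg/L

Conservation of mass: C = (6.470·29.00 + 1.400·47.00) / 7.870 = 253.4/7.870 = 32.20 mg/L.
Applying C = C₀e^(−kt): 32.20 × 0.4785 = 15.41 mg/L.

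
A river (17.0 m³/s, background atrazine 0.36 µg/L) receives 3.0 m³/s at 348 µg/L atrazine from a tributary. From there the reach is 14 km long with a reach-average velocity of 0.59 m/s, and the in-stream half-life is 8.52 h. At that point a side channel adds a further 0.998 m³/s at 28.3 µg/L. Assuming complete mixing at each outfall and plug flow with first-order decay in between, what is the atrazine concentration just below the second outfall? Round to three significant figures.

30.6 µg/L

After mixing, C = (17.00·0.3600 + 3.000·348.0) / 20.00 = 1050/20.00 = 52.51 µg/L; combined flow 20.00 m³/s.
Travel time t = 14·1000 / 0.59 = 23730 s = 6.591 h.
Half-life 8.52 h → k = ln 2 / 8.52 = 0.08136 h⁻¹ = 1.953 d⁻¹.
After decay, C = 52.51 × e^(−kt) = 52.51 × 0.5849 = 30.71 µg/L.
At the second outfall, C = (20.00·30.71 + 0.9980·28.30) / (20.00 + 0.9980) = 30.60 µg/L.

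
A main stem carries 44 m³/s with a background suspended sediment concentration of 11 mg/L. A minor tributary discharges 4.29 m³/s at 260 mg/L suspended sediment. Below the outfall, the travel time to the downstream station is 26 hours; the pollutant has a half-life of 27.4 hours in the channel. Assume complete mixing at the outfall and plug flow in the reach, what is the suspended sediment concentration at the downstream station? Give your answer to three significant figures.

Flow-weighted average: C = (44.00·11.00 + 4.290·260.0) / 48.29 = 1599/48.29 = 33.12 mg/L.
Half-life 27.4 h → k = ln 2 / 27.4 = 0.02530 h⁻¹ = 0.6071 d⁻¹.
After decay, C = 33.12 × e^(−kt) = 33.12 × 0.5180 = 17.16 mg/L.

17.2 mg/L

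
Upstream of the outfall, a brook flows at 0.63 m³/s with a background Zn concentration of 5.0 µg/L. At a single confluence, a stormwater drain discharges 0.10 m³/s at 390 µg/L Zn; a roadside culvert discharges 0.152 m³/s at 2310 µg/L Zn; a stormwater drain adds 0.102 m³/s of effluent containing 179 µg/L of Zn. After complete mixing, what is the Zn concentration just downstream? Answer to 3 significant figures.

After mixing, C = (0.6300·5.000 + 0.1000·390.0 + 0.1520·2310 + 0.1020·179.0) / 0.9840 = 411.5/0.9840 = 418.2 µg/L.

418 µg/L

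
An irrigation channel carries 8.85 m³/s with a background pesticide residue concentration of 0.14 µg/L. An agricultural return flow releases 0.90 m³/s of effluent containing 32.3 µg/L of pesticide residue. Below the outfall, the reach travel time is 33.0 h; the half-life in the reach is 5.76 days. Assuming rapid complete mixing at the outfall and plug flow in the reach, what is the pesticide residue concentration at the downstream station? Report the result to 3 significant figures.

2.63 µg/L

After mixing, C = (8.850·0.1400 + 0.9000·32.30) / 9.750 = 30.31/9.750 = 3.109 µg/L.
Half-life 5.76 d → k = ln 2 / 5.76 = 0.1203 d⁻¹.
First-order decay: C = 3.109·exp(−k·t) = 3.109·0.8475 = 2.635 µg/L.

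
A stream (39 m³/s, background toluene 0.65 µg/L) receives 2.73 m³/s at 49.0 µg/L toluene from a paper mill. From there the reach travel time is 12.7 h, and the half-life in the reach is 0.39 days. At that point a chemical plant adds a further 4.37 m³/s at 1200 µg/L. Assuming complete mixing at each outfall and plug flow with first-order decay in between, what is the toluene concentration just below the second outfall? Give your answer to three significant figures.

Mixed concentration C = ΣQC/ΣQ = (39.00·0.6500 + 2.730·49.00) / 41.73 = 159.1/41.73 = 3.813 µg/L; combined flow 41.73 m³/s.
Half-life 0.39 d → k = ln 2 / 0.39 = 1.777 d⁻¹.
Decay over the reach: 3.813·exp(−kt) = 3.813·0.3904 = 1.489 µg/L.
Second outfall: C = (41.73·1.489 + 4.370·1200)/46.10 = 115.1 µg/L.

115 µg/L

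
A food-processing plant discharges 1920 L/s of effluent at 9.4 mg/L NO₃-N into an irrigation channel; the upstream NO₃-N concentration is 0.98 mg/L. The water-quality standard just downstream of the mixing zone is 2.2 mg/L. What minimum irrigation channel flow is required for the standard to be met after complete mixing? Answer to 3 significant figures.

Set C_mix = 2.2: (Q·0.9800 + 1920·9.400) / (Q + 1920) = 2.2
→ Q = 1920·(9.400 − 2.2)/(2.2 − 0.9800) = 11330 L/s.

11300 L/s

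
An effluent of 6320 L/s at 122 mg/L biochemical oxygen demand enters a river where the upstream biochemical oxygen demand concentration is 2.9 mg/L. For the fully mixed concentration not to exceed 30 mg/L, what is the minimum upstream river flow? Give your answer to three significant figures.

Set C_mix = 30: (Q·2.900 + 6320·122.0) / (Q + 6320) = 30
→ Q = 6320·(122.0 − 30)/(30 − 2.900) = 21460 L/s.

21500 L/s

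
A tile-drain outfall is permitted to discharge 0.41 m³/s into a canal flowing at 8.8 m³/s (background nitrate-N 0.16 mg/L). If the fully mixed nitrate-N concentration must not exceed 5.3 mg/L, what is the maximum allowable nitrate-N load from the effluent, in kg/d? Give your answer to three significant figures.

4100 kg/d

Mass balance at the limit: 8.800·0.1600 + 0.4100·Cₑ = 9.210·5.3 → Cₑ = 115.6 mg/L.
Load = 0.4100 m³/s × 115.6 g/m³ × 86 400 s/d = 4096 kg/d.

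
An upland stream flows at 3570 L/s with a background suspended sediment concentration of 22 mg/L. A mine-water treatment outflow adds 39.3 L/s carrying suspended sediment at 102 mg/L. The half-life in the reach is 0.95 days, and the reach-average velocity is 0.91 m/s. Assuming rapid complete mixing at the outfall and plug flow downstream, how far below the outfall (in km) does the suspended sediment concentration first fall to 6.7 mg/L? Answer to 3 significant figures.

Mixed concentration C = ΣQC/ΣQ = (3570·22.00 + 39.30·102.0) / 3609 = 82550/3609 = 22.87 mg/L.
Half-life 0.95 d → k = ln 2 / 0.95 = 0.7296 d⁻¹.
Set 22.87·exp(−k·t) = 6.7 → t = ln(22.87/6.7)/k = 145400 s = 40.39 h.
Distance = v·t = 0.91·145400 = 132300 m = 132.3 km.

132 km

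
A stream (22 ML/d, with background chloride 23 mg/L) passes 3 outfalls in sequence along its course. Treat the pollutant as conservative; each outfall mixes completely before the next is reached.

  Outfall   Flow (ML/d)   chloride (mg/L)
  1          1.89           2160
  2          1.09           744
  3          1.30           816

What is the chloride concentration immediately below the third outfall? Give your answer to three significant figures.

246 mg/L

Outfall 1: combined Q = 23.89 ML/d; C = (22.00·23.00 + 1.890·2160)/23.89 = 192.1 mg/L.
Outfall 2: combined Q = 24.98 ML/d; C = (23.89·192.1 + 1.090·744.0)/24.98 = 216.1 mg/L.
Outfall 3: combined Q = 26.28 ML/d; C = (24.98·216.1 + 1.300·816.0)/26.28 = 245.8 mg/L.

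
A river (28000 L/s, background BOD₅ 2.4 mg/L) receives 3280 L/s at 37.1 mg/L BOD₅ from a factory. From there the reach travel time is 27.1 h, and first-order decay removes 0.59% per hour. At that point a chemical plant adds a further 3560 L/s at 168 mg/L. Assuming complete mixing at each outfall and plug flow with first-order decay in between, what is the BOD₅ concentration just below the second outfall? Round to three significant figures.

21.8 mg/L

Conservation of mass: C = (28000·2.400 + 3280·37.10) / 31280 = 188900/31280 = 6.039 mg/L; combined flow 31280 L/s.
0.59%/h lost → k = −ln(1 − 0.0059) = 0.005917 h⁻¹.
First-order decay: C = 6.039·exp(−k·t) = 6.039·0.8518 = 5.144 mg/L.
At the second outfall, C = (31280·5.144 + 3560·168.0) / (31280 + 3560) = 21.78 mg/L.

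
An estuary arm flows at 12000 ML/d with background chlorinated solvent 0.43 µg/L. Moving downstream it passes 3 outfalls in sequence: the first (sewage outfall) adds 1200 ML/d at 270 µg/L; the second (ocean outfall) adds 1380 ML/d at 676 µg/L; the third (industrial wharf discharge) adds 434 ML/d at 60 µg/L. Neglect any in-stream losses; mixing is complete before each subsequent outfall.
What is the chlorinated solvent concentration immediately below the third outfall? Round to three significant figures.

85.8 µg/L

Below outfall 1: Q → 13200 ML/d, C = (12000·0.4300 + 1200·270.0)/13200 = 24.94 µg/L.
Below outfall 2: Q → 14580 ML/d, C = (13200·24.94 + 1380·676.0)/14580 = 86.56 µg/L.
Below outfall 3: Q → 15010 ML/d, C = (14580·86.56 + 434.0·60.00)/15010 = 85.79 µg/L.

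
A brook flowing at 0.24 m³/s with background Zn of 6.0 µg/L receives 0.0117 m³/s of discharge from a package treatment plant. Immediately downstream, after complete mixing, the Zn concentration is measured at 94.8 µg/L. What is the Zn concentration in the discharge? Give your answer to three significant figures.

1920 µg/L

Mass balance: 0.2400·6.000 + 0.01170·Cₑ = 0.2517·94.80
→ Cₑ = (0.2517·94.80 − 0.2400·6.000) / 0.01170 = 1916 µg/L.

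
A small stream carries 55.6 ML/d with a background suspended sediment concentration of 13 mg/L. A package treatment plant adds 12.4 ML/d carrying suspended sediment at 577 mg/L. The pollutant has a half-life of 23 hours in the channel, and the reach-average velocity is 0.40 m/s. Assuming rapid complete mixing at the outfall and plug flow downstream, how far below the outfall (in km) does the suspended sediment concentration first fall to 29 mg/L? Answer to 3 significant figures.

66.2 km

Mixed concentration C = ΣQC/ΣQ = (55.60·13.00 + 12.40·577.0) / 68.00 = 7878/68.00 = 115.8 mg/L.
Half-life 23 h → k = ln 2 / 23 = 0.03014 h⁻¹ = 0.7233 d⁻¹.
Set 115.8·exp(−k·t) = 29 → t = ln(115.8/29)/k = 165400 s = 45.96 h.
Distance = v·t = 0.40·165400 = 66180 m = 66.18 km.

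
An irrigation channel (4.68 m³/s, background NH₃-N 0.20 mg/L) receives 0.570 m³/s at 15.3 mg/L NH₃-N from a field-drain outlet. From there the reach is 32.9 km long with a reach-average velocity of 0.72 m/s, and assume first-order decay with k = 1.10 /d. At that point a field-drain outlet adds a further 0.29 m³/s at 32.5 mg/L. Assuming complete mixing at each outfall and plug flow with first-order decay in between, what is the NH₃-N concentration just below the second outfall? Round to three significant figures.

Conservation of mass: C = (4.680·0.2000 + 0.5700·15.30) / 5.250 = 9.657/5.250 = 1.839 mg/L; combined flow 5.250 m³/s.
Travel time t = 32.9·1000 / 0.72 = 45690 s = 12.69 h.
Applying C = C₀e^(−kt): 1.839 × 0.5589 = 1.028 mg/L.
At the second outfall, C = (5.250·1.028 + 0.2900·32.50) / (5.250 + 0.2900) = 2.676 mg/L.

2.68 mg/L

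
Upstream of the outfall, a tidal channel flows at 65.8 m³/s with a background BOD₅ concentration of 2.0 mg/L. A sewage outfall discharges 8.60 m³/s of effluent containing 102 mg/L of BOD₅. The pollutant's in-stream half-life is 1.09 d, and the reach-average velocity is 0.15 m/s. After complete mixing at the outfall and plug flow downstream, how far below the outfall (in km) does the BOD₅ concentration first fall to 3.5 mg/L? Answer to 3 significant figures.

27.6 km

Mass balance: C = (65.80·2.000 + 8.600·102.0) / 74.40 = 1009/74.40 = 13.56 mg/L.
Half-life 1.09 d → k = ln 2 / 1.09 = 0.6359 d⁻¹.
Set 13.56·exp(−k·t) = 3.5 → t = ln(13.56/3.5)/k = 184000 s = 51.11 h.
Distance = v·t = 0.15·184000 = 27600 m = 27.60 km.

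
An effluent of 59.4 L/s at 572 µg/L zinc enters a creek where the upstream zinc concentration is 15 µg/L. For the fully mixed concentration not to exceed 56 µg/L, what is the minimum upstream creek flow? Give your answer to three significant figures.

748 L/s

Set C_mix = 56: (Q·15.00 + 59.40·572.0) / (Q + 59.40) = 56
→ Q = 59.40·(572.0 − 56)/(56 − 15.00) = 747.6 L/s.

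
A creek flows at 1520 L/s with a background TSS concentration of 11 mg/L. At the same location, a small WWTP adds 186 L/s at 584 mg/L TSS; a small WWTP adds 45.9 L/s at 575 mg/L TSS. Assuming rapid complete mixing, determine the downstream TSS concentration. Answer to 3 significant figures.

86.6 mg/L

Flow-weighted average: C = (1520·11.00 + 186.0·584.0 + 45.90·575.0) / 1752 = 151700/1752 = 86.61 mg/L.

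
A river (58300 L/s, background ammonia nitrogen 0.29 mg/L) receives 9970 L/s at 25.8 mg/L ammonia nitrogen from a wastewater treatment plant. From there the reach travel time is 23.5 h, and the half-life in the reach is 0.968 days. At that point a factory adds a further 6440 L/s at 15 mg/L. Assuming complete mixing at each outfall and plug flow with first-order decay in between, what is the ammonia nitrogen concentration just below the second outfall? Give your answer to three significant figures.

Mass balance: C = (58300·0.2900 + 9970·25.80) / 68270 = 274100/68270 = 4.015 mg/L; combined flow 68270 L/s.
Half-life 0.968 d → k = ln 2 / 0.968 = 0.7161 d⁻¹.
After decay, C = 4.015 × e^(−kt) = 4.015 × 0.4960 = 1.992 mg/L.
At the second outfall, C = (68270·1.992 + 6440·15.00) / (68270 + 6440) = 3.113 mg/L.

3.11 mg/L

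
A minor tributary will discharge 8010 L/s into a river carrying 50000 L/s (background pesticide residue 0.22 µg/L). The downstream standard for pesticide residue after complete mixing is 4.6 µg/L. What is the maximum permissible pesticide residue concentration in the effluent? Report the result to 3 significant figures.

At the limit, (Qr·Cr + Qe·Cₑ)/(Qr + Qe) = 4.6:
Cₑ = (58010·4.6 − 50000·0.2200) / 8010 = 31.94 µg/L.

31.9 µg/L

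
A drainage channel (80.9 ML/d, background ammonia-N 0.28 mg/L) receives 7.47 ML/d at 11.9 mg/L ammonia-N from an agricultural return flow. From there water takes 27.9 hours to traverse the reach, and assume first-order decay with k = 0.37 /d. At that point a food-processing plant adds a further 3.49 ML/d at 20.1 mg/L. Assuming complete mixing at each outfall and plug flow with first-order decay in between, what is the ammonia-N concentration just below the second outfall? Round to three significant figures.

1.55 mg/L

Flow-weighted average: C = (80.90·0.2800 + 7.470·11.90) / 88.37 = 111.5/88.37 = 1.262 mg/L; combined flow 88.37 ML/d.
Applying C = C₀e^(−kt): 1.262 × 0.6504 = 0.8210 mg/L.
Second outfall: C = (88.37·0.8210 + 3.490·20.10)/91.86 = 1.553 mg/L.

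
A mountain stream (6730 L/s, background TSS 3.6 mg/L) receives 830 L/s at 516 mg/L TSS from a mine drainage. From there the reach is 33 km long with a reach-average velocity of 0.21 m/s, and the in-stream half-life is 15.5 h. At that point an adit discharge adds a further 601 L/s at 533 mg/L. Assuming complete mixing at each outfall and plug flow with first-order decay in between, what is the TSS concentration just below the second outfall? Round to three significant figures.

Mass balance: C = (6730·3.600 + 830.0·516.0) / 7560 = 452500/7560 = 59.86 mg/L; combined flow 7560 L/s.
Travel time t = 33·1000 / 0.21 = 157100 s = 43.65 h.
Half-life 15.5 h → k = ln 2 / 15.5 = 0.04472 h⁻¹ = 1.073 d⁻¹.
After decay, C = 59.86 × e^(−kt) = 59.86 × 0.1420 = 8.499 mg/L.
At the second outfall, C = (7560·8.499 + 601.0·533.0) / (7560 + 601.0) = 47.12 mg/L.

47.1 mg/L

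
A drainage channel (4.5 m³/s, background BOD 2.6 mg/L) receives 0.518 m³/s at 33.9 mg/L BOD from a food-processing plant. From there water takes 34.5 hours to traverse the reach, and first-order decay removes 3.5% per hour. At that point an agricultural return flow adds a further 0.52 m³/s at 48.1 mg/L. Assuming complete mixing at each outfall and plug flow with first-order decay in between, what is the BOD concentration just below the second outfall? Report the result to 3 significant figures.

6.06 mg/L

Mass balance: C = (4.500·2.600 + 0.5180·33.90) / 5.018 = 29.26/5.018 = 5.831 mg/L; combined flow 5.018 m³/s.
3.5%/h lost → k = −ln(1 − 0.035) = 0.03563 h⁻¹.
Applying C = C₀e^(−kt): 5.831 × 0.2925 = 1.706 mg/L.
Second outfall: C = (5.018·1.706 + 0.5200·48.10)/5.538 = 6.062 mg/L.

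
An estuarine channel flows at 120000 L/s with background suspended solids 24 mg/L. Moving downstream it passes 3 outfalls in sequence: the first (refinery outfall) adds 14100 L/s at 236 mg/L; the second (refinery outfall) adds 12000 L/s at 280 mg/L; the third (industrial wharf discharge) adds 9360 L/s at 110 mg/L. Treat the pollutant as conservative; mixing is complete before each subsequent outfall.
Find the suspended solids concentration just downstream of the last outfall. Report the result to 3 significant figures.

68.2 mg/L

Outfall 1: combined Q = 134100 L/s; C = (120000·24.00 + 14100·236.0)/134100 = 46.29 mg/L.
Outfall 2: combined Q = 146100 L/s; C = (134100·46.29 + 12000·280.0)/146100 = 65.49 mg/L.
Outfall 3: combined Q = 155500 L/s; C = (146100·65.49 + 9360·110.0)/155500 = 68.17 mg/L.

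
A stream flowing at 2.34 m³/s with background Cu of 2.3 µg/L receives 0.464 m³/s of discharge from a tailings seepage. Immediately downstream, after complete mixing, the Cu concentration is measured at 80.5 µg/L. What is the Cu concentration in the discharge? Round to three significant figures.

475 µg/L

Mass balance: 2.340·2.300 + 0.4640·Cₑ = 2.804·80.50
→ Cₑ = (2.804·80.50 − 2.340·2.300) / 0.4640 = 474.9 µg/L.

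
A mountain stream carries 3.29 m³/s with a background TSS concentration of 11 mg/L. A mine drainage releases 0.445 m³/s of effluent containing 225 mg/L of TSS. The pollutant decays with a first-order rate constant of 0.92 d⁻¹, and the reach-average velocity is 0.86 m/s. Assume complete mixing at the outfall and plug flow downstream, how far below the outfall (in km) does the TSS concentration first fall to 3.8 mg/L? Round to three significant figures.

After mixing, C = (3.290·11.00 + 0.4450·225.0) / 3.735 = 136.3/3.735 = 36.50 mg/L.
Set 36.50·exp(−k·t) = 3.8 → t = ln(36.50/3.8)/k = 212500 s = 59.01 h.
Distance = v·t = 0.86·212500 = 182700 m = 182.7 km.

183 km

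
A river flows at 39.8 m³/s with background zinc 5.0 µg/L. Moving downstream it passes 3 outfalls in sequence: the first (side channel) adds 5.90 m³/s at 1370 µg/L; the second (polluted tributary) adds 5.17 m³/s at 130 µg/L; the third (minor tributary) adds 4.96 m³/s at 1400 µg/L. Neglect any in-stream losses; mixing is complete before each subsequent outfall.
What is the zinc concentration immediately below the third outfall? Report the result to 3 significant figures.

285 µg/L

Below outfall 1: Q → 45.70 m³/s, C = (39.80·5.000 + 5.900·1370)/45.70 = 181.2 µg/L.
Below outfall 2: Q → 50.87 m³/s, C = (45.70·181.2 + 5.170·130.0)/50.87 = 176.0 µg/L.
Below outfall 3: Q → 55.83 m³/s, C = (50.87·176.0 + 4.960·1400)/55.83 = 284.8 µg/L.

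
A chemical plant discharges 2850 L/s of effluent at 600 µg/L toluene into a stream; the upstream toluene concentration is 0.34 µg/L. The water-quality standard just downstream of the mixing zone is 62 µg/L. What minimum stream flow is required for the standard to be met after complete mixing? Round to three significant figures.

24900 L/s

Set C_mix = 62: (Q·0.3400 + 2850·600.0) / (Q + 2850) = 62
→ Q = 2850·(600.0 − 62)/(62 − 0.3400) = 24870 L/s.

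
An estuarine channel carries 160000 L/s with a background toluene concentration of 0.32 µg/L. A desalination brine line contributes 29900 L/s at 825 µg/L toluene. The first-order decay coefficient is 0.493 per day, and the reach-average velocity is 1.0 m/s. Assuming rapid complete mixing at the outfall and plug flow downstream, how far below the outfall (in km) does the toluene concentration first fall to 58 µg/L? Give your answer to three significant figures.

142 km

Flow-weighted average: C = (160000·0.3200 + 29900·825.0) / 189900 = 24720000/189900 = 130.2 µg/L.
Set 130.2·exp(−k·t) = 58 → t = ln(130.2/58)/k = 141700 s = 39.35 h.
Distance = v·t = 1.0·141700 = 141700 m = 141.7 km.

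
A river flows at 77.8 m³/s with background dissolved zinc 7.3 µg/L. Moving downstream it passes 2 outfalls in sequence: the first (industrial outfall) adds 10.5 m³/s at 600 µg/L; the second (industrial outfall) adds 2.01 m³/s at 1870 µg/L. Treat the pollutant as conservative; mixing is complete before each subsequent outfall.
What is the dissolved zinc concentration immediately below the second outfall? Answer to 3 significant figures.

118 µg/L

After outfall 1: Q = 77.80 + 10.50 = 88.30 m³/s; C = (77.80·7.300 + 10.50·600.0)/88.30 = 77.78 µg/L.
After outfall 2: Q = 88.30 + 2.010 = 90.31 m³/s; C = (88.30·77.78 + 2.010·1870)/90.31 = 117.7 µg/L.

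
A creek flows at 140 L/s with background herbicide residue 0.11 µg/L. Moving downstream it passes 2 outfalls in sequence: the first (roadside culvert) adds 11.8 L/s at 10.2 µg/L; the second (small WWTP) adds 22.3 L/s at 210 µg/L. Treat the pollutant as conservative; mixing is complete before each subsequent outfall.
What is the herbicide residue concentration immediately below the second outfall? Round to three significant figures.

27.7 µg/L

After outfall 1: Q = 140.0 + 11.80 = 151.8 L/s; C = (140.0·0.1100 + 11.80·10.20)/151.8 = 0.8943 µg/L.
After outfall 2: Q = 151.8 + 22.30 = 174.1 L/s; C = (151.8·0.8943 + 22.30·210.0)/174.1 = 27.68 µg/L.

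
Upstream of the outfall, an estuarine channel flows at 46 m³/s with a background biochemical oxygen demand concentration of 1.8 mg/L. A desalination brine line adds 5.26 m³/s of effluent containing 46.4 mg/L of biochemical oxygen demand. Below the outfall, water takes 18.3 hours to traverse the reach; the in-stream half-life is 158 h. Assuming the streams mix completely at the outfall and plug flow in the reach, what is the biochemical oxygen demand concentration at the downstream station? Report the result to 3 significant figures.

Flow-weighted average: C = (46.00·1.800 + 5.260·46.40) / 51.26 = 326.9/51.26 = 6.377 mg/L.
Half-life 158 h → k = ln 2 / 158 = 0.004387 h⁻¹ = 0.1053 d⁻¹.
Applying C = C₀e^(−kt): 6.377 × 0.9229 = 5.885 mg/L.

5.88 mg/L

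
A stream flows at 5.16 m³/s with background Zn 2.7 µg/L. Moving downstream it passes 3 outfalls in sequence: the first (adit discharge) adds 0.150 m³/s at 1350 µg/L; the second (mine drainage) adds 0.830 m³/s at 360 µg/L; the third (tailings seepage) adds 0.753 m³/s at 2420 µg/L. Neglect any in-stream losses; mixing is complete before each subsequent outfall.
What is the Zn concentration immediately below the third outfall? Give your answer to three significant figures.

Outfall 1: combined Q = 5.310 m³/s; C = (5.160·2.700 + 0.1500·1350)/5.310 = 40.76 µg/L.
Outfall 2: combined Q = 6.140 m³/s; C = (5.310·40.76 + 0.8300·360.0)/6.140 = 83.91 µg/L.
Outfall 3: combined Q = 6.893 m³/s; C = (6.140·83.91 + 0.7530·2420)/6.893 = 339.1 µg/L.

339 µg/L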